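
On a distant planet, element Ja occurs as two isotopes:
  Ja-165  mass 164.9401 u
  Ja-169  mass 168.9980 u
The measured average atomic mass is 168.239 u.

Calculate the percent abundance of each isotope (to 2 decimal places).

Let x be the fractional abundance of Ja-165; then Ja-169 has abundance 1 − x.
164.9401·x + 168.9980·(1 − x) = 168.239
(164.9401 − 168.9980)·x = 168.239 − 168.9980
x = -0.7590 / -4.0579 = 0.18704 → 18.70% Ja-165, 81.30% Ja-169.

Ja-165: 18.70%, Ja-169: 81.30%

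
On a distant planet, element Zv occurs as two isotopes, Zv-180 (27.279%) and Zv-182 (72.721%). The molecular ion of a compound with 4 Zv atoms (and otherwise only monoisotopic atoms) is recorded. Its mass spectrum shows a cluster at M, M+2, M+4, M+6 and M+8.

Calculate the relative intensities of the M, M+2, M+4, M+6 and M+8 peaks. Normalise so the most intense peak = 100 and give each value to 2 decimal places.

Each Zv atom is independently Zv-180 (p = 0.27279) or Zv-182 (q = 0.72721); the cluster is the binomial expansion (p + q)^4.
P(M) = 0.27279^4 = 0.005538
P(M+2) = 4 × 0.27279^3 × 0.72721^1 = 0.059048
P(M+4) = 6 × 0.27279^2 × 0.72721^2 = 0.236117
P(M+6) = 4 × 0.27279^1 × 0.72721^3 = 0.419631
P(M+8) = 0.72721^4 = 0.279666
The M+6 peak is largest (0.419631); scaling to 100 gives 1.32 : 14.07 : 56.27 : 100.00 : 66.65.

1.32 : 14.07 : 56.27 : 100.00 : 66.65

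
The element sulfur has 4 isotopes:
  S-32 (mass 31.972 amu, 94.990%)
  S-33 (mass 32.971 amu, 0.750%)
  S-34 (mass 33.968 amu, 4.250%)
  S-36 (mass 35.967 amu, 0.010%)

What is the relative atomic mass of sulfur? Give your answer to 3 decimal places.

32.065 amu

The abundance-weighted mean is 0.94990 × 31.972 + 0.00750 × 32.971 + 0.04250 × 33.968 + 0.00010 × 35.967
= 30.3702 + 0.2473 + 1.4436 + 0.0036 = 32.0647 amu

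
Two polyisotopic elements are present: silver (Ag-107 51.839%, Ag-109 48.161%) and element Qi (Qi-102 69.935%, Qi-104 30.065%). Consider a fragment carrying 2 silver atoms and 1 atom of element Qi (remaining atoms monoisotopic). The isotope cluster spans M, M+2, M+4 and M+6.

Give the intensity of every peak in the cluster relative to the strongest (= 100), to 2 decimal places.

43.71 : 100.00 : 72.64 : 16.22

Silver pattern (n=2): 0.26872819 : 0.49932362 : 0.23194819
Element Qi pattern (n=1): 0.69935 : 0.30065
Convolve the two distributions (both contribute in 2-u steps):
  M: 0.26872819×0.69935 = 0.187935
  M+2: 0.26872819×0.30065 + 0.49932362×0.69935 = 0.429995
  M+4: 0.49932362×0.30065 + 0.23194819×0.69935 = 0.312335
  M+6: 0.23194819×0.30065 = 0.069735
Scale to base peak (0.429995) = 100: 43.71 : 100.00 : 72.64 : 16.22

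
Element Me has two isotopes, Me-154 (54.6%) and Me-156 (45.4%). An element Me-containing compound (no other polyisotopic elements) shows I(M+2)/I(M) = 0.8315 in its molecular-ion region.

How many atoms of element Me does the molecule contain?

The M+2/M ratio from n Me atoms is n · q/p = n · 0.454/0.546.
n = 0.8315 × 0.546/0.454 = 1.00 ≈ 1

1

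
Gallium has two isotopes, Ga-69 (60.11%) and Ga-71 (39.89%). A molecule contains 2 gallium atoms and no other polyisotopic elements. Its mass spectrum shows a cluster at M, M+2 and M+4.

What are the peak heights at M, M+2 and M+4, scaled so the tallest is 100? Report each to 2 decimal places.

Each Ga atom is independently Ga-69 (p = 0.6011) or Ga-71 (q = 0.3989); the cluster is the binomial expansion (p + q)^2.
P(M) = 0.6011^2 = 0.361321
P(M+2) = 2 × 0.6011^1 × 0.3989^1 = 0.479558
P(M+4) = 0.3989^2 = 0.159121
The M+2 peak is largest (0.479558); scaling to 100 gives 75.34 : 100.00 : 33.18.

75.34 : 100.00 : 33.18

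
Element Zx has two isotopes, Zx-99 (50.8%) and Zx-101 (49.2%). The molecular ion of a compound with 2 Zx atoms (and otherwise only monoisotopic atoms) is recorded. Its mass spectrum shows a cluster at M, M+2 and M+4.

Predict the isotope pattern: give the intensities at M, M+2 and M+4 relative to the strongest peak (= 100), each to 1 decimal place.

The 2 Zx atoms are independent, so intensities follow the terms of (0.508 + 0.492)^2.
P(M) = 0.508^2 = 0.258064
P(M+2) = 2 × 0.508^1 × 0.492^1 = 0.499872
P(M+4) = 0.492^2 = 0.242064
The M+2 peak is largest (0.499872); scaling to 100 gives 51.6 : 100.0 : 48.4.

51.6 : 100.0 : 48.4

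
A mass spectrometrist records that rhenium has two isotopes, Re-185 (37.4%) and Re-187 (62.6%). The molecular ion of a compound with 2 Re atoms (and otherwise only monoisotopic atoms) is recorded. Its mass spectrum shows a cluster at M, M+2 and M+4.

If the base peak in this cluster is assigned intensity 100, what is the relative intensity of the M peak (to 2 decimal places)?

Term probabilities: M 0.1399, M+2 0.4682, M+4 0.3919. Base peak = M+2.
P(M+2) = C(2,1) × 0.374^1 × 0.626^1 = 2 × 0.3740 × 0.6260 = 0.468248 (base)
P(M) = C(2,0) × 0.374^2 × 0.626^0 = 1 × 0.139876 × 1.0000 = 0.139876
Relative intensity = 0.139876 / 0.468248 × 100 = 29.87

29.87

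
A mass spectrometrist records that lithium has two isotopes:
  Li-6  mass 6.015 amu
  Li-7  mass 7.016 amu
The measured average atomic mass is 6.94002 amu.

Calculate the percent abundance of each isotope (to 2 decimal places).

Writing the weighted mean with unknown fraction x of Li-6:
6.015·x + 7.016·(1 − x) = 6.94002
(6.015 − 7.016)·x = 6.94002 − 7.016
x = -0.07598 / -1.001 = 0.07590 → 7.59% Li-6, 92.41% Li-7.

Li-6: 7.59%, Li-7: 92.41%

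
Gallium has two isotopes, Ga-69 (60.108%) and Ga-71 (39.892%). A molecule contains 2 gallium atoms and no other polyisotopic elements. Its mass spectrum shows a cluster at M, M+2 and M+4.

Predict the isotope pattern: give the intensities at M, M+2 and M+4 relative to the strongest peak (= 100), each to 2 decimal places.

75.34 : 100.00 : 33.18

Expanding (0.60108 + 0.39892)^2:
P(M) = 0.60108^2 = 0.361297
P(M+2) = 2 × 0.60108^1 × 0.39892^1 = 0.479566
P(M+4) = 0.39892^2 = 0.159137
The M+2 peak is largest (0.479566); scaling to 100 gives 75.34 : 100.00 : 33.18.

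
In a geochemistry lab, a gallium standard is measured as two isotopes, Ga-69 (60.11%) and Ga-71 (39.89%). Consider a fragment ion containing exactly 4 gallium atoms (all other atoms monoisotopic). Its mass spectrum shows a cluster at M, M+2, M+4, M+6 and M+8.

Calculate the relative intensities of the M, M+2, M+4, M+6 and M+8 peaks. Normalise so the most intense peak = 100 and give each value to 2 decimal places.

37.67 : 100.00 : 99.54 : 44.04 : 7.31

The 4 Ga atoms are independent, so intensities follow the terms of (0.6011 + 0.3989)^4.
P(M) = 0.6011^4 = 0.130553
P(M+2) = 4 × 0.6011^3 × 0.3989^1 = 0.346549
P(M+4) = 6 × 0.6011^2 × 0.3989^2 = 0.344963
P(M+6) = 4 × 0.6011^1 × 0.3989^3 = 0.152616
P(M+8) = 0.3989^4 = 0.025320
The M+2 peak is largest (0.346549); scaling to 100 gives 37.67 : 100.00 : 99.54 : 44.04 : 7.31.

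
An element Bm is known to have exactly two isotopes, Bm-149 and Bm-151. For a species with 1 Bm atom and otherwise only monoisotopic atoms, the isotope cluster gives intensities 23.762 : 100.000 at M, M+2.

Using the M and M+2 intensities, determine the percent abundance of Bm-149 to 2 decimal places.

19.20%

Let p = fractional abundance of Bm-149. I(M+2)/I(M) = [C(1,1)·p^0·(1−p)] / p^1 = 1·(1−p)/p = 100.000/23.762 = 4.2084
(1−p)/p = 4.2084/1 = 4.2084  ⇒  p = 1/(1 + 4.2084) = 0.1920
Bm-149: 19.20%, Bm-151: 80.80%.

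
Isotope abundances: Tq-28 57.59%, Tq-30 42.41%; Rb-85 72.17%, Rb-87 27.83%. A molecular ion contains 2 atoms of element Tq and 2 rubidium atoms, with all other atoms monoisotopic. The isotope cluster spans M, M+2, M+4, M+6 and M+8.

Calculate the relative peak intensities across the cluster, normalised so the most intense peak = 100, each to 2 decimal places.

44.56 : 100.00 : 81.41 : 28.40 : 3.59

Element Tq pattern (n=2): 0.33166081 : 0.48847838 : 0.17986081
Rubidium pattern (n=2): 0.52085089 : 0.40169822 : 0.07745089
Convolve the two distributions (both contribute in 2-u steps):
  M: 0.33166081×0.52085089 = 0.172746
  M+2: 0.33166081×0.40169822 + 0.48847838×0.52085089 = 0.387652
  M+4: 0.33166081×0.07745089 + 0.48847838×0.40169822 + 0.17986081×0.52085089 = 0.315589
  M+6: 0.48847838×0.07745089 + 0.17986081×0.40169822 = 0.110083
  M+8: 0.17986081×0.07745089 = 0.013930
Scale to base peak (0.387652) = 100: 44.56 : 100.00 : 81.41 : 28.40 : 3.59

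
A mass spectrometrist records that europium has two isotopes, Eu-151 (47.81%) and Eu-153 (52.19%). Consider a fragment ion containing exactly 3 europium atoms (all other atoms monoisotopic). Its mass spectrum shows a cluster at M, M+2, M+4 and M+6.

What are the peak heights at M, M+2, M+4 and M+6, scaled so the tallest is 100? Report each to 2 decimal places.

27.97 : 91.61 : 100.00 : 36.39

The 3 Eu atoms are independent, so intensities follow the terms of (0.4781 + 0.5219)^3.
P(M) = 0.4781^3 = 0.109284
P(M+2) = 3 × 0.4781^2 × 0.5219^1 = 0.357887
P(M+4) = 3 × 0.4781^1 × 0.5219^2 = 0.390674
P(M+6) = 0.5219^3 = 0.142155
The M+4 peak is largest (0.390674); scaling to 100 gives 27.97 : 91.61 : 100.00 : 36.39.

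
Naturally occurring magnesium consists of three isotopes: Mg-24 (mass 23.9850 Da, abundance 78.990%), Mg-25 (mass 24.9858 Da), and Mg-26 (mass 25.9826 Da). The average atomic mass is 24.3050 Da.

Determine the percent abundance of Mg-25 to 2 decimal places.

The remaining 21.010% is split between Mg-25 (fraction x) and Mg-26 (fraction 0.21010 − x).
Substituting: 24.9858x + 25.9826(0.21010 − x) = 5.3592485
(24.9858 − 25.9826)x = -0.09969576  ⇒  x = 0.10002, y = 0.11008
Mg-25: 10.00%, Mg-26: 11.01%.

10.00%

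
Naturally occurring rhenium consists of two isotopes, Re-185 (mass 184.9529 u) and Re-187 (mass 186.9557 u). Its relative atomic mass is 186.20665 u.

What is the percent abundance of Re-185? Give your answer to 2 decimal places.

37.40%

With x = fraction of Re-185 (so Re-187 is 1 − x):
184.9529·x + 186.9557·(1 − x) = 186.20665
(184.9529 − 186.9557)·x = 186.20665 − 186.9557
x = -0.74905 / -2.0028 = 0.37400 → 37.40% Re-185, 62.60% Re-187.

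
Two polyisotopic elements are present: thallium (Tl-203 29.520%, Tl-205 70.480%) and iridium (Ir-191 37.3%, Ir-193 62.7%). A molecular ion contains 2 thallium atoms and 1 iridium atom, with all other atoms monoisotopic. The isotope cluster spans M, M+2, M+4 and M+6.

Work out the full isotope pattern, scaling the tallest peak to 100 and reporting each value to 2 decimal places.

Thallium pattern (n=2): 0.08714304 : 0.41611392 : 0.49674304
Iridium pattern (n=1): 0.3730 : 0.6270
Convolve the two distributions (both contribute in 2-u steps):
  M: 0.08714304×0.3730 = 0.032504
  M+2: 0.08714304×0.6270 + 0.41611392×0.3730 = 0.209849
  M+4: 0.41611392×0.6270 + 0.49674304×0.3730 = 0.446189
  M+6: 0.49674304×0.6270 = 0.311458
Scale to base peak (0.446189) = 100: 7.28 : 47.03 : 100.00 : 69.80

7.28 : 47.03 : 100.00 : 69.80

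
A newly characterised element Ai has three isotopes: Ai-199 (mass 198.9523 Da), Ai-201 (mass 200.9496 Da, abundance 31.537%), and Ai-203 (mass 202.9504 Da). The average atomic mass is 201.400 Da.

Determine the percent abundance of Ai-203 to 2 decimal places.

45.47%

Let x and y be the fractions of Ai-199 and Ai-203. Then x + y = 1 − 0.31537 = 0.68463 and 198.9523x + 202.9504y = 201.400 − 0.31537×200.9496 = 138.026524648.
Substituting: 198.9523x + 202.9504(0.68463 − x) = 138.026524648
(198.9523 − 202.9504)x = -0.919407704  ⇒  x = 0.22996, y = 0.45467
Ai-199: 23.00%, Ai-203: 45.47%.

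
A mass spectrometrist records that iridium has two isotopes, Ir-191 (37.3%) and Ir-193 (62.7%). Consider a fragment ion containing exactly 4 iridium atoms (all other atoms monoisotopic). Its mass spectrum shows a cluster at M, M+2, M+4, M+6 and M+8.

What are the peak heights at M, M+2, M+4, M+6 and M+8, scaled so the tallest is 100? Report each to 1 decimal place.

5.3 : 35.4 : 89.2 : 100.0 : 42.0

The 4 Ir atoms are independent, so intensities follow the terms of (0.373 + 0.627)^4.
P(M) = 0.373^4 = 0.019357
P(M+2) = 4 × 0.373^3 × 0.627^1 = 0.130153
P(M+4) = 6 × 0.373^2 × 0.627^2 = 0.328174
P(M+6) = 4 × 0.373^1 × 0.627^3 = 0.367766
P(M+8) = 0.627^4 = 0.154550
The M+6 peak is largest (0.367766); scaling to 100 gives 5.3 : 35.4 : 89.2 : 100.0 : 42.0.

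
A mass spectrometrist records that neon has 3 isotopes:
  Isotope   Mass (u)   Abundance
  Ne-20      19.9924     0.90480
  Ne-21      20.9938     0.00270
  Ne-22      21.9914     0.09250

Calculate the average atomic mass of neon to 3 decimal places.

20.180 u

Ar = Σ fᵢ·mᵢ = 0.90480 × 19.9924 + 0.00270 × 20.9938 + 0.09250 × 21.9914
= 18.08912 + 0.05668 + 2.03420 = 20.18000 u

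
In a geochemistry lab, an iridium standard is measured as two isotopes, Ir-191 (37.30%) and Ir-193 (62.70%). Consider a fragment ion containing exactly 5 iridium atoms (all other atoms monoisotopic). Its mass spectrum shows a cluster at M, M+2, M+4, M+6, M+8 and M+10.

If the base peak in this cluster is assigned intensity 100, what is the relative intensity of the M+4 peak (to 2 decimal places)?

59.49

(0.3730 + 0.6270)^5 gives M 0.0072, M+2 0.0607, M+4 0.2040, M+6 0.3429, M+8 0.2882, M+10 0.0969; the largest is M+6.
P(M+6) = C(5,3) × 0.3730^2 × 0.6270^3 = 10 × 0.139129 × 0.24649188 = 0.342942 (base)
P(M+4) = C(5,2) × 0.3730^3 × 0.6270^2 = 10 × 0.05189512 × 0.393129 = 0.204015
Relative intensity = 0.204015 / 0.342942 × 100 = 59.49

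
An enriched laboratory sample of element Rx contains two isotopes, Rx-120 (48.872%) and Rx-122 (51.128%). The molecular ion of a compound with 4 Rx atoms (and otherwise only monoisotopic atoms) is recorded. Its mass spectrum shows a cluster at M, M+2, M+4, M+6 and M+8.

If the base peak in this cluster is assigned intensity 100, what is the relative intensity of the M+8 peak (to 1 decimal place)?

Binomial terms of (0.48872 + 0.51128)^4: M 0.0570, M+2 0.2387, M+4 0.3746, M+6 0.2613, M+8 0.0683 → M+4 is the base peak.
P(M+4) = C(4,2) × 0.48872^2 × 0.51128^2 = 6 × 0.23884724 × 0.26140724 = 0.374618 (base)
P(M+8) = C(4,4) × 0.48872^0 × 0.51128^4 = 1 × 1.0000 × 0.06833374 = 0.068334
Relative intensity = 0.068334 / 0.374618 × 100 = 18.2

18.2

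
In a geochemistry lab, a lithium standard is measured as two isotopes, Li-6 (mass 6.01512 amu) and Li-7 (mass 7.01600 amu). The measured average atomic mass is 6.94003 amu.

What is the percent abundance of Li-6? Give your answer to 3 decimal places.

7.590%

Writing the weighted mean with unknown fraction x of Li-6:
6.01512·x + 7.01600·(1 − x) = 6.94003
(6.01512 − 7.01600)·x = 6.94003 − 7.01600
x = -0.07597 / -1.00088 = 0.07590 → 7.590% Li-6, 92.410% Li-7.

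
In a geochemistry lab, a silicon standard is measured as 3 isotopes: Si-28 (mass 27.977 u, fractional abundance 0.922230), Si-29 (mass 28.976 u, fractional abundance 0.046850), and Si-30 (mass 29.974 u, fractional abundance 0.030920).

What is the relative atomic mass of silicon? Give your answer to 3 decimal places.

Weight each isotope mass by its fractional abundance: 0.922230 × 27.977 + 0.046850 × 28.976 + 0.030920 × 29.974
= 25.8012 + 1.3575 + 0.9268 = 28.0855 u

28.086 u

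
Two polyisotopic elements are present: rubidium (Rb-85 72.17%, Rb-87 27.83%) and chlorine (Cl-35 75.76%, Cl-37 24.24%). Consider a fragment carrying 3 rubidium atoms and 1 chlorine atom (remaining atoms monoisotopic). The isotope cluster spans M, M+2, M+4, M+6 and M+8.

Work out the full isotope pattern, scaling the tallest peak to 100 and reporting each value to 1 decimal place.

67.7 : 100.0 : 55.3 : 13.5 : 1.2

Rubidium pattern (n=3): 0.37589809 : 0.43485841 : 0.16768892 : 0.02155458
Chlorine pattern (n=1): 0.7576 : 0.2424
Convolve the two distributions (both contribute in 2-u steps):
  M: 0.37589809×0.7576 = 0.284780
  M+2: 0.37589809×0.2424 + 0.43485841×0.7576 = 0.420566
  M+4: 0.43485841×0.2424 + 0.16768892×0.7576 = 0.232451
  M+6: 0.16768892×0.2424 + 0.02155458×0.7576 = 0.056978
  M+8: 0.02155458×0.2424 = 0.005225
Scale to base peak (0.420566) = 100: 67.7 : 100.0 : 55.3 : 13.5 : 1.2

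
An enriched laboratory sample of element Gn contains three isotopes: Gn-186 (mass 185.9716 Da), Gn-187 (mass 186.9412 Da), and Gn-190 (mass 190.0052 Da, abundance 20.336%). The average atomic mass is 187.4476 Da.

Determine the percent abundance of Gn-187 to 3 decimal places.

67.629%

The remaining 79.664% is split between Gn-186 (fraction x) and Gn-187 (fraction 0.79664 − x).
Substituting: 185.9716x + 186.9412(0.79664 − x) = 148.808142528
(185.9716 − 186.9412)x = -0.11669504  ⇒  x = 0.12035, y = 0.67629
Gn-186: 12.035%, Gn-187: 67.629%.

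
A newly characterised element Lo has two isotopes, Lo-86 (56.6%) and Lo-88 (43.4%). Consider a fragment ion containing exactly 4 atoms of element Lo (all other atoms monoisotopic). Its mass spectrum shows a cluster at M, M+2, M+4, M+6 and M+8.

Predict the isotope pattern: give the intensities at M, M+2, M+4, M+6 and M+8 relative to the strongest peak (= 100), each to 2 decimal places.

28.35 : 86.94 : 100.00 : 51.12 : 9.80

Expanding (0.566 + 0.434)^4:
P(M) = 0.566^4 = 0.102628
P(M+2) = 4 × 0.566^3 × 0.434^1 = 0.314774
P(M+4) = 6 × 0.566^2 × 0.434^2 = 0.362046
P(M+6) = 4 × 0.566^1 × 0.434^3 = 0.185074
P(M+8) = 0.434^4 = 0.035478
The M+4 peak is largest (0.362046); scaling to 100 gives 28.35 : 86.94 : 100.00 : 51.12 : 9.80.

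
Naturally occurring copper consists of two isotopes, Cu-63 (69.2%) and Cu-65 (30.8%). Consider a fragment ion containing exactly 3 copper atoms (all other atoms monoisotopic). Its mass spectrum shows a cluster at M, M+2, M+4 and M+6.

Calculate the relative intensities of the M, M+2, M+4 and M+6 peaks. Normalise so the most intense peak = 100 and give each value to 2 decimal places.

Expanding (0.692 + 0.308)^3:
P(M) = 0.692^3 = 0.331374
P(M+2) = 3 × 0.692^2 × 0.308^1 = 0.442470
P(M+4) = 3 × 0.692^1 × 0.308^2 = 0.196938
P(M+6) = 0.308^3 = 0.029218
The M+2 peak is largest (0.442470); scaling to 100 gives 74.89 : 100.00 : 44.51 : 6.60.

74.89 : 100.00 : 44.51 : 6.60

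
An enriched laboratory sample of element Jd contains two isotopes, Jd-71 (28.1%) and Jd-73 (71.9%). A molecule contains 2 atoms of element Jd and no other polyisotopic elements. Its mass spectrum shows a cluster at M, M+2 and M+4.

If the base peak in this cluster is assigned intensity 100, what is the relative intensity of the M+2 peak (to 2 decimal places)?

78.16

(0.281 + 0.719)^2 gives M 0.0790, M+2 0.4041, M+4 0.5170; the largest is M+4.
P(M+4) = C(2,2) × 0.281^0 × 0.719^2 = 1 × 1.0000 × 0.516961 = 0.516961 (base)
P(M+2) = C(2,1) × 0.281^1 × 0.719^1 = 2 × 0.2810 × 0.7190 = 0.404078
Relative intensity = 0.404078 / 0.516961 × 100 = 78.16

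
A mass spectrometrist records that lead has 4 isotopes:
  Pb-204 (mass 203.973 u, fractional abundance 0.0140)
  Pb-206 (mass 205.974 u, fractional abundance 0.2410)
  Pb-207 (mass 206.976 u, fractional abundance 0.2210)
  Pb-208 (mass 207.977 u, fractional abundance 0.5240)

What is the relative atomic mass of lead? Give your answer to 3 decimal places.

207.217 u

Weight each isotope mass by its fractional abundance: 0.0140 × 203.973 + 0.2410 × 205.974 + 0.2210 × 206.976 + 0.5240 × 207.977
= 2.8556 + 49.6397 + 45.7417 + 108.9799 = 207.2169 u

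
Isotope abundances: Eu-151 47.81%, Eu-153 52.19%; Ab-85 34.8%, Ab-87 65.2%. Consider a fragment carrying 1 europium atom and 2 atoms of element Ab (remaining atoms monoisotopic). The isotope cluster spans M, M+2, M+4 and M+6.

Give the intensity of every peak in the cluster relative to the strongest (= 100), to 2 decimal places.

13.16 : 63.66 : 100.00 : 50.41

Europium pattern (n=1): 0.4781 : 0.5219
Element Ab pattern (n=2): 0.121104 : 0.453792 : 0.425104
Convolve the two distributions (both contribute in 2-u steps):
  M: 0.4781×0.121104 = 0.057900
  M+2: 0.4781×0.453792 + 0.5219×0.121104 = 0.280162
  M+4: 0.4781×0.425104 + 0.5219×0.453792 = 0.440076
  M+6: 0.5219×0.425104 = 0.221862
Scale to base peak (0.440076) = 100: 13.16 : 63.66 : 100.00 : 50.41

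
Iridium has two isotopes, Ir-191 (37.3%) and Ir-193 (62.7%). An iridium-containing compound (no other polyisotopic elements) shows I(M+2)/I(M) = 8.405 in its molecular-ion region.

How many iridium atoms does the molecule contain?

The M+2/M ratio from n Ir atoms is n · q/p = n · 0.627/0.373.
n = 8.405 × 0.373/0.627 = 5.00 ≈ 5

5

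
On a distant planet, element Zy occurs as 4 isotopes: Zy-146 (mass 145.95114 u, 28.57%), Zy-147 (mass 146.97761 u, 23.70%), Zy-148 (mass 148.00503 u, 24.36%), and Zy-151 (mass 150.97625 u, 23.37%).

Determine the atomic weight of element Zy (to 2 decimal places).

147.87 u

Average mass = Σ (abundance × isotope mass) = 0.2857 × 145.95114 + 0.2370 × 146.97761 + 0.2436 × 148.00503 + 0.2337 × 150.97625
= 41.698241 + 34.833694 + 36.054025 + 35.283150 = 147.869110 u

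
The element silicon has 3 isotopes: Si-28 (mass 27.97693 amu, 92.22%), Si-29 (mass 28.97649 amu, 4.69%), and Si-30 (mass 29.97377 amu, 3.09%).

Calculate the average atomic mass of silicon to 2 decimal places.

Average mass = Σ (abundance × isotope mass) = 0.9222 × 27.97693 + 0.0469 × 28.97649 + 0.0309 × 29.97377
= 25.800325 + 1.358997 + 0.926189 = 28.085511 amu

28.09 amu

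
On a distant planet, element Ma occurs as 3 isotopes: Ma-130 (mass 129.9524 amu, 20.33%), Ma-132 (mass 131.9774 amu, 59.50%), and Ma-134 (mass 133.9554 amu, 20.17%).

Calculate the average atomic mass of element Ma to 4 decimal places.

The abundance-weighted mean is 0.2033 × 129.9524 + 0.5950 × 131.9774 + 0.2017 × 133.9554
= 26.41932 + 78.52655 + 27.01880 = 131.96467 amu

131.9647 amu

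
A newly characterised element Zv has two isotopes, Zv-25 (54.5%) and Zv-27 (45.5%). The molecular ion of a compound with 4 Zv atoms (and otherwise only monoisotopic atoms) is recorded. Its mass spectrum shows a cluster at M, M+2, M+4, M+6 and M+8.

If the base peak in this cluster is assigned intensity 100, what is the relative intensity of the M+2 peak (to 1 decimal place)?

79.9

(0.545 + 0.455)^4 gives M 0.0882, M+2 0.2946, M+4 0.3689, M+6 0.2053, M+8 0.0429; the largest is M+4.
P(M+4) = C(4,2) × 0.545^2 × 0.455^2 = 6 × 0.297025 × 0.207025 = 0.368950 (base)
P(M+2) = C(4,1) × 0.545^3 × 0.455^1 = 4 × 0.16187863 × 0.4550 = 0.294619
Relative intensity = 0.294619 / 0.368950 × 100 = 79.9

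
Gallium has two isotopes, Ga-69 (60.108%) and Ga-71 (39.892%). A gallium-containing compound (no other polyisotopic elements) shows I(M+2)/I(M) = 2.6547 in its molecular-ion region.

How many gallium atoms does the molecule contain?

With n Ga atoms, P(M+2)/P(M) = C(n,1)·p^(n−1)q / p^n = n·q/p = n · 0.39892/0.60108.
n = 2.6547 × 0.60108/0.39892 = 4.00 ≈ 4

4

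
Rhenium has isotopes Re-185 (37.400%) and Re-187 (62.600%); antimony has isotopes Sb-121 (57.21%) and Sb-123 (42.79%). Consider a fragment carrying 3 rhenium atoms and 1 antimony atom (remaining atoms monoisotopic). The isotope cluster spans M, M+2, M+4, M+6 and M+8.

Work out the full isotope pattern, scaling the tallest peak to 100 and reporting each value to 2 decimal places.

8.22 : 47.44 : 100.00 : 90.26 : 28.84

Rhenium pattern (n=3): 0.05231362 : 0.26268713 : 0.43968487 : 0.24531438
Antimony pattern (n=1): 0.5721 : 0.4279
Convolve the two distributions (both contribute in 2-u steps):
  M: 0.05231362×0.5721 = 0.029929
  M+2: 0.05231362×0.4279 + 0.26268713×0.5721 = 0.172668
  M+4: 0.26268713×0.4279 + 0.43968487×0.5721 = 0.363948
  M+6: 0.43968487×0.4279 + 0.24531438×0.5721 = 0.328486
  M+8: 0.24531438×0.4279 = 0.104970
Scale to base peak (0.363948) = 100: 8.22 : 47.44 : 100.00 : 90.26 : 28.84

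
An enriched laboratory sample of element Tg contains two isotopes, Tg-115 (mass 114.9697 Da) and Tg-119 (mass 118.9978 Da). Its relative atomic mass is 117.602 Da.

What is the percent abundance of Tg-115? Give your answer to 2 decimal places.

Writing the weighted mean with unknown fraction x of Tg-115:
114.9697·x + 118.9978·(1 − x) = 117.602
(114.9697 − 118.9978)·x = 117.602 − 118.9978
x = -1.3958 / -4.0281 = 0.34652 → 34.65% Tg-115, 65.35% Tg-119.

34.65%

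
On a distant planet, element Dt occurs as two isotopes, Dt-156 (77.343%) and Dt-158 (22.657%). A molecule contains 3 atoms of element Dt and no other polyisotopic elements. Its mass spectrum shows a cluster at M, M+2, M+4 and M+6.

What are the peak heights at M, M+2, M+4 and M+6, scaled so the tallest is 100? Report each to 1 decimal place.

The 3 Dt atoms are independent, so intensities follow the terms of (0.77343 + 0.22657)^3.
P(M) = 0.77343^3 = 0.462661
P(M+2) = 3 × 0.77343^2 × 0.22657^1 = 0.406598
P(M+4) = 3 × 0.77343^1 × 0.22657^2 = 0.119110
P(M+6) = 0.22657^3 = 0.011631
The M peak is largest (0.462661); scaling to 100 gives 100.0 : 87.9 : 25.7 : 2.5.

100.0 : 87.9 : 25.7 : 2.5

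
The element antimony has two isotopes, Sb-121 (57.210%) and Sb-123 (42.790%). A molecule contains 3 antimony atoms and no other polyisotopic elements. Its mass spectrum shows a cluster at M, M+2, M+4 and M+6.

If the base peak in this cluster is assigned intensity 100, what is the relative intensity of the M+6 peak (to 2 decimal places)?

18.65

(0.57210 + 0.42790)^3 gives M 0.1872, M+2 0.4202, M+4 0.3143, M+6 0.0783; the largest is M+2.
P(M+2) = C(3,1) × 0.57210^2 × 0.42790^1 = 3 × 0.32729841 × 0.4279 = 0.420153 (base)
P(M+6) = C(3,3) × 0.57210^0 × 0.42790^3 = 1 × 1.0000 × 0.07834781 = 0.078348
Relative intensity = 0.078348 / 0.420153 × 100 = 18.65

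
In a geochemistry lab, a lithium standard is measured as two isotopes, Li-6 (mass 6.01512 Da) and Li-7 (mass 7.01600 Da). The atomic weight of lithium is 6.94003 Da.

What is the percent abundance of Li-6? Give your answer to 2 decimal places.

7.59%

Writing the weighted mean with unknown fraction x of Li-6:
6.01512·x + 7.01600·(1 − x) = 6.94003
(6.01512 − 7.01600)·x = 6.94003 − 7.01600
x = -0.07597 / -1.00088 = 0.07590 → 7.59% Li-6, 92.41% Li-7.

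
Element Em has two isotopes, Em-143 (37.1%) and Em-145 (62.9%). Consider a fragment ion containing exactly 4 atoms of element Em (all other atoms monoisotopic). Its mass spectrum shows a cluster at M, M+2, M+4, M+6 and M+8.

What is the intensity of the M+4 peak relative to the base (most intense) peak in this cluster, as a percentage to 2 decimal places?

(0.371 + 0.629)^4 gives M 0.0189, M+2 0.1285, M+4 0.3267, M+6 0.3693, M+8 0.1565; the largest is M+6.
P(M+6) = C(4,3) × 0.371^1 × 0.629^3 = 4 × 0.3710 × 0.24885819 = 0.369306 (base)
P(M+4) = C(4,2) × 0.371^2 × 0.629^2 = 6 × 0.137641 × 0.395641 = 0.326739
Relative intensity = 0.326739 / 0.369306 × 100 = 88.47

88.47%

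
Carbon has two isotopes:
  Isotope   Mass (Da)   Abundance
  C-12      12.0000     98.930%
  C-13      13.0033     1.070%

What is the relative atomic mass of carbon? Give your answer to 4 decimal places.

Ar = Σ fᵢ·mᵢ = 0.98930 × 12.0000 + 0.01070 × 13.0033
= 11.87160 + 0.13914 = 12.01074 Da

12.0107 Da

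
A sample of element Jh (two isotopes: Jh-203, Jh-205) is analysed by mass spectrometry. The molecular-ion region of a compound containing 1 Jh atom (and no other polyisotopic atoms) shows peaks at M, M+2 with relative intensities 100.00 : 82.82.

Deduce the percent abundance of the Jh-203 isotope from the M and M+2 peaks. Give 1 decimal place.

54.7%

Write p for the Jh-203 fraction. I(M+2)/I(M) = [C(1,1)·p^0·(1−p)] / p^1 = 1·(1−p)/p = 82.82/100.00 = 0.8282
(1−p)/p = 0.8282/1 = 0.8282  ⇒  p = 1/(1 + 0.8282) = 0.5470
Jh-203: 54.7%, Jh-205: 45.3%.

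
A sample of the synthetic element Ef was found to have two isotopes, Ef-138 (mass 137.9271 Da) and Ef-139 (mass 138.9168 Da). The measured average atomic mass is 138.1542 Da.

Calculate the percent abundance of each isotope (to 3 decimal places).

Ef-138: 77.054%, Ef-139: 22.946%

Let x be the fractional abundance of Ef-138; then Ef-139 has abundance 1 − x.
137.9271·x + 138.9168·(1 − x) = 138.1542
(137.9271 − 138.9168)·x = 138.1542 − 138.9168
x = -0.7626 / -0.9897 = 0.77054 → 77.054% Ef-138, 22.946% Ef-139.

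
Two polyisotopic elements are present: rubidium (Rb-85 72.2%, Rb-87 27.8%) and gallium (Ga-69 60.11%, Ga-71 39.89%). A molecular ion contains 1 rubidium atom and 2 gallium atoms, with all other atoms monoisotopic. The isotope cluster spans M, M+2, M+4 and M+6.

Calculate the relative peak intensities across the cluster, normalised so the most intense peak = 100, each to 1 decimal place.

Rubidium pattern (n=1): 0.7220 : 0.2780
Gallium pattern (n=2): 0.36132121 : 0.47955758 : 0.15912121
Convolve the two distributions (both contribute in 2-u steps):
  M: 0.7220×0.36132121 = 0.260874
  M+2: 0.7220×0.47955758 + 0.2780×0.36132121 = 0.446688
  M+4: 0.7220×0.15912121 + 0.2780×0.47955758 = 0.248203
  M+6: 0.2780×0.15912121 = 0.044236
Scale to base peak (0.446688) = 100: 58.4 : 100.0 : 55.6 : 9.9

58.4 : 100.0 : 55.6 : 9.9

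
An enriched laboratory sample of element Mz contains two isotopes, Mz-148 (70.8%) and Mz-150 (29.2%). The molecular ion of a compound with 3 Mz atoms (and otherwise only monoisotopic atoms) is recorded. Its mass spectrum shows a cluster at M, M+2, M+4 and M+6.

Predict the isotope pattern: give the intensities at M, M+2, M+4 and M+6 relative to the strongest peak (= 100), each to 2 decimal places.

Each Mz atom is independently Mz-148 (p = 0.708) or Mz-150 (q = 0.292); the cluster is the binomial expansion (p + q)^3.
P(M) = 0.708^3 = 0.354895
P(M+2) = 3 × 0.708^2 × 0.292^1 = 0.439107
P(M+4) = 3 × 0.708^1 × 0.292^2 = 0.181101
P(M+6) = 0.292^3 = 0.024897
The M+2 peak is largest (0.439107); scaling to 100 gives 80.82 : 100.00 : 41.24 : 5.67.

80.82 : 100.00 : 41.24 : 5.67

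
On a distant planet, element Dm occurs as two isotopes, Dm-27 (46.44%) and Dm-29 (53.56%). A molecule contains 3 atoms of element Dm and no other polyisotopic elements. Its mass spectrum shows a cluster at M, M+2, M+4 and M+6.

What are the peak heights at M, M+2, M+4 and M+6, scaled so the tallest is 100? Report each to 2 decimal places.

The 3 Dm atoms are independent, so intensities follow the terms of (0.4644 + 0.5356)^3.
P(M) = 0.4644^3 = 0.100156
P(M+2) = 3 × 0.4644^2 × 0.5356^1 = 0.346534
P(M+4) = 3 × 0.4644^1 × 0.5356^2 = 0.399664
P(M+6) = 0.5356^3 = 0.153646
The M+4 peak is largest (0.399664); scaling to 100 gives 25.06 : 86.71 : 100.00 : 38.44.

25.06 : 86.71 : 100.00 : 38.44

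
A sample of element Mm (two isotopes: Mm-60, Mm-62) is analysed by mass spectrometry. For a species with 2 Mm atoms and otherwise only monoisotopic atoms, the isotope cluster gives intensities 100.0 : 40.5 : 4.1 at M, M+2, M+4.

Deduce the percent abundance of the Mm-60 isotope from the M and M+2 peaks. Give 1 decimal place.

83.2%

Let p = fractional abundance of Mm-60. I(M+2)/I(M) = [C(2,1)·p^1·(1−p)] / p^2 = 2·(1−p)/p = 40.5/100.0 = 0.4050
(1−p)/p = 0.4050/2 = 0.2025  ⇒  p = 1/(1 + 0.2025) = 0.8316
Mm-60: 83.2%, Mm-62: 16.8%.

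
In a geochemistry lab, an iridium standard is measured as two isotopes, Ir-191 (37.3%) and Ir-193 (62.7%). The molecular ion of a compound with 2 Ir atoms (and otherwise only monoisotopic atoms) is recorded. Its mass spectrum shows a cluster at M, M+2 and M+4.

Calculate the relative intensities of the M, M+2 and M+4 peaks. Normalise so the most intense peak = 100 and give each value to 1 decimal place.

Expanding (0.373 + 0.627)^2:
P(M) = 0.373^2 = 0.139129
P(M+2) = 2 × 0.373^1 × 0.627^1 = 0.467742
P(M+4) = 0.627^2 = 0.393129
The M+2 peak is largest (0.467742); scaling to 100 gives 29.7 : 100.0 : 84.0.

29.7 : 100.0 : 84.0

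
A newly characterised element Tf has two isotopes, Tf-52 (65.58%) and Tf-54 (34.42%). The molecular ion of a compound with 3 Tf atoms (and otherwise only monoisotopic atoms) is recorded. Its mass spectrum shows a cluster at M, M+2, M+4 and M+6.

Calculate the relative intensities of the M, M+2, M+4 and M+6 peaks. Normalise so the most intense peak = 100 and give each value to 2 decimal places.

63.51 : 100.00 : 52.49 : 9.18

The 3 Tf atoms are independent, so intensities follow the terms of (0.6558 + 0.3442)^3.
P(M) = 0.6558^3 = 0.282042
P(M+2) = 3 × 0.6558^2 × 0.3442^1 = 0.444094
P(M+4) = 3 × 0.6558^1 × 0.3442^2 = 0.233085
P(M+6) = 0.3442^3 = 0.040779
The M+2 peak is largest (0.444094); scaling to 100 gives 63.51 : 100.00 : 52.49 : 9.18.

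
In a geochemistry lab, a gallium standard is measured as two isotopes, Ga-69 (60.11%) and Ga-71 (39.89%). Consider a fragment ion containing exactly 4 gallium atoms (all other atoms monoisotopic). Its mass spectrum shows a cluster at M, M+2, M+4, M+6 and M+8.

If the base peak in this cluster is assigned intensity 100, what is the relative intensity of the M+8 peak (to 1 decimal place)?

7.3

Binomial terms of (0.6011 + 0.3989)^4: M 0.1306, M+2 0.3465, M+4 0.3450, M+6 0.1526, M+8 0.0253 → M+2 is the base peak.
P(M+2) = C(4,1) × 0.6011^3 × 0.3989^1 = 4 × 0.21719018 × 0.3989 = 0.346549 (base)
P(M+8) = C(4,4) × 0.6011^0 × 0.3989^4 = 1 × 1.0000 × 0.02531956 = 0.025320
Relative intensity = 0.025320 / 0.346549 × 100 = 7.3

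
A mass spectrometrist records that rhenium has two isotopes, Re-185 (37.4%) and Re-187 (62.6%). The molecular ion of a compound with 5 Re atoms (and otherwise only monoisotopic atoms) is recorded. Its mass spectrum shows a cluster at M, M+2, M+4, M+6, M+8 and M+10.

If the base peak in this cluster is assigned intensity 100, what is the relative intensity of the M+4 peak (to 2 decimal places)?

(0.374 + 0.626)^5 gives M 0.0073, M+2 0.0612, M+4 0.2050, M+6 0.3431, M+8 0.2872, M+10 0.0961; the largest is M+6.
P(M+6) = C(5,3) × 0.374^2 × 0.626^3 = 10 × 0.139876 × 0.24531438 = 0.343136 (base)
P(M+4) = C(5,2) × 0.374^3 × 0.626^2 = 10 × 0.05231362 × 0.391876 = 0.205005
Relative intensity = 0.205005 / 0.343136 × 100 = 59.74

59.74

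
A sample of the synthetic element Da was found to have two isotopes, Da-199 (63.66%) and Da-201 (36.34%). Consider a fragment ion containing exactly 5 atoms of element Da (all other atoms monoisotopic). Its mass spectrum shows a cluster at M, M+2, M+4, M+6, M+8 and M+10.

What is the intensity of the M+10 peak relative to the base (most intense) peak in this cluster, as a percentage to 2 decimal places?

(0.6366 + 0.3634)^5 gives M 0.1046, M+2 0.2984, M+4 0.3407, M+6 0.1945, M+8 0.0555, M+10 0.0063; the largest is M+4.
P(M+4) = C(5,2) × 0.6366^3 × 0.3634^2 = 10 × 0.25798824 × 0.13205956 = 0.340698 (base)
P(M+10) = C(5,5) × 0.6366^0 × 0.3634^5 = 1 × 1.0000 × 0.0063376 = 0.006338
Relative intensity = 0.006338 / 0.340698 × 100 = 1.86

1.86%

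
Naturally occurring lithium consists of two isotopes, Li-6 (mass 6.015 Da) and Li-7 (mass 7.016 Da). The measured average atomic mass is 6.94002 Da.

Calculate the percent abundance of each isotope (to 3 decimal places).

With x = fraction of Li-6 (so Li-7 is 1 − x):
6.015·x + 7.016·(1 − x) = 6.94002
(6.015 − 7.016)·x = 6.94002 − 7.016
x = -0.07598 / -1.001 = 0.07590 → 7.590% Li-6, 92.410% Li-7.

Li-6: 7.590%, Li-7: 92.410%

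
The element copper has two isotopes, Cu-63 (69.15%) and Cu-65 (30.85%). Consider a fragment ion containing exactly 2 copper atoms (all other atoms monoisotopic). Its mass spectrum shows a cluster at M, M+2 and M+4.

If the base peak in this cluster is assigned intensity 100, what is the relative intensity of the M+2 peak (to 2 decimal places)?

(0.6915 + 0.3085)^2 gives M 0.4782, M+2 0.4267, M+4 0.0952; the largest is M.
P(M) = C(2,0) × 0.6915^2 × 0.3085^0 = 1 × 0.47817225 × 1.0000 = 0.478172 (base)
P(M+2) = C(2,1) × 0.6915^1 × 0.3085^1 = 2 × 0.6915 × 0.3085 = 0.426656
Relative intensity = 0.426656 / 0.478172 × 100 = 89.23

89.23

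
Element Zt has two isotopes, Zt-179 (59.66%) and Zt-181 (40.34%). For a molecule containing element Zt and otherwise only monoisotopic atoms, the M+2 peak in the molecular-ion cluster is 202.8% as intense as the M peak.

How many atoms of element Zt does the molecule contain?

3

With n Zt atoms, P(M+2)/P(M) = C(n,1)·p^(n−1)q / p^n = n·q/p = n · 0.4034/0.5966.
n = 2.028 × 0.5966/0.4034 = 3.00 ≈ 3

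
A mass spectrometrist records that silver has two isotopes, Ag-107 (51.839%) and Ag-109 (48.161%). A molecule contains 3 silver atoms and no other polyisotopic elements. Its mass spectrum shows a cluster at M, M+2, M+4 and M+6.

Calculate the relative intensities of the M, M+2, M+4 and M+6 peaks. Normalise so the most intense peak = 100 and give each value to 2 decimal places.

Each Ag atom is independently Ag-107 (p = 0.51839) or Ag-109 (q = 0.48161); the cluster is the binomial expansion (p + q)^3.
P(M) = 0.51839^3 = 0.139306
P(M+2) = 3 × 0.51839^2 × 0.48161^1 = 0.388267
P(M+4) = 3 × 0.51839^1 × 0.48161^2 = 0.360719
P(M+6) = 0.48161^3 = 0.111709
The M+2 peak is largest (0.388267); scaling to 100 gives 35.88 : 100.00 : 92.90 : 28.77.

35.88 : 100.00 : 92.90 : 28.77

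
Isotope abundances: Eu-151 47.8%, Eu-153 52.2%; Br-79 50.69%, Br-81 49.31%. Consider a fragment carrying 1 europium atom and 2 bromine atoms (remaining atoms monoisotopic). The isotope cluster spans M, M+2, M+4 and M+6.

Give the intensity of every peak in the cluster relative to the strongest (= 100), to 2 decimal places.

32.56 : 98.91 : 100.00 : 33.65

Europium pattern (n=1): 0.4780 : 0.5220
Bromine pattern (n=2): 0.25694761 : 0.49990478 : 0.24314761
Convolve the two distributions (both contribute in 2-u steps):
  M: 0.4780×0.25694761 = 0.122821
  M+2: 0.4780×0.49990478 + 0.5220×0.25694761 = 0.373081
  M+4: 0.4780×0.24314761 + 0.5220×0.49990478 = 0.377175
  M+6: 0.5220×0.24314761 = 0.126923
Scale to base peak (0.377175) = 100: 32.56 : 98.91 : 100.00 : 33.65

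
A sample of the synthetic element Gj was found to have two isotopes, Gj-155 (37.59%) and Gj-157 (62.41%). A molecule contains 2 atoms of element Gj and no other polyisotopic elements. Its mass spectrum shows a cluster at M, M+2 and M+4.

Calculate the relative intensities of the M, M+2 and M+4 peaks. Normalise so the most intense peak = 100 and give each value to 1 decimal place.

The 2 Gj atoms are independent, so intensities follow the terms of (0.3759 + 0.6241)^2.
P(M) = 0.3759^2 = 0.141301
P(M+2) = 2 × 0.3759^1 × 0.6241^1 = 0.469198
P(M+4) = 0.6241^2 = 0.389501
The M+2 peak is largest (0.469198); scaling to 100 gives 30.1 : 100.0 : 83.0.

30.1 : 100.0 : 83.0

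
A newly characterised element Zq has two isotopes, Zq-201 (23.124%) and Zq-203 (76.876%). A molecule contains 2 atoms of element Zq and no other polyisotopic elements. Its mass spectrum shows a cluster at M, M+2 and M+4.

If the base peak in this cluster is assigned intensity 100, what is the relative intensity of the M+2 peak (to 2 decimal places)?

(0.23124 + 0.76876)^2 gives M 0.0535, M+2 0.3555, M+4 0.5910; the largest is M+4.
P(M+4) = C(2,2) × 0.23124^0 × 0.76876^2 = 1 × 1.0000 × 0.59099194 = 0.590992 (base)
P(M+2) = C(2,1) × 0.23124^1 × 0.76876^1 = 2 × 0.23124 × 0.76876 = 0.355536
Relative intensity = 0.355536 / 0.590992 × 100 = 60.16

60.16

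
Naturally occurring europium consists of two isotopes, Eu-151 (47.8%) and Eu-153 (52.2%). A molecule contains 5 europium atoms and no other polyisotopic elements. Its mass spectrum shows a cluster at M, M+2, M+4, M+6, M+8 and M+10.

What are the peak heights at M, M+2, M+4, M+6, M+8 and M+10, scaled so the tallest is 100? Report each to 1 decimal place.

7.7 : 41.9 : 91.6 : 100.0 : 54.6 : 11.9

Expanding (0.478 + 0.522)^5:
P(M) = 0.478^5 = 0.024954
P(M+2) = 5 × 0.478^4 × 0.522^1 = 0.136255
P(M+4) = 10 × 0.478^3 × 0.522^2 = 0.297594
P(M+6) = 10 × 0.478^2 × 0.522^3 = 0.324988
P(M+8) = 5 × 0.478^1 × 0.522^4 = 0.177452
P(M+10) = 0.522^5 = 0.038757
The M+6 peak is largest (0.324988); scaling to 100 gives 7.7 : 41.9 : 91.6 : 100.0 : 54.6 : 11.9.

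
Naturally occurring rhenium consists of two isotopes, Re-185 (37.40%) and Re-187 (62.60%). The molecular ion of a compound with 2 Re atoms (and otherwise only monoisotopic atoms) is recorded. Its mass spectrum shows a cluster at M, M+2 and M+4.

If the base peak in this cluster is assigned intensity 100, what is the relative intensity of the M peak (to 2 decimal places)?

29.87

Binomial terms of (0.3740 + 0.6260)^2: M 0.1399, M+2 0.4682, M+4 0.3919 → M+2 is the base peak.
P(M+2) = C(2,1) × 0.3740^1 × 0.6260^1 = 2 × 0.3740 × 0.6260 = 0.468248 (base)
P(M) = C(2,0) × 0.3740^2 × 0.6260^0 = 1 × 0.139876 × 1.0000 = 0.139876
Relative intensity = 0.139876 / 0.468248 × 100 = 29.87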